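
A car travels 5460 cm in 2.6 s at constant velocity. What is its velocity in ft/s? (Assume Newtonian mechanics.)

d = 5460 cm × 0.01 = 54.6 m
v = d / t = 54.6 / 2.6 = 21.0 m/s
v = 21.0 m/s / 0.3048 = 68.9 ft/s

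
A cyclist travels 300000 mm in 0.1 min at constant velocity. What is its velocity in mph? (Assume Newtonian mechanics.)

d = 300000 mm × 0.001 = 300.0 m
t = 0.1 min × 60.0 = 6.0 s
v = d / t = 300.0 / 6.0 = 50.0 m/s
v = 50.0 m/s / 0.44704 = 111.8 mph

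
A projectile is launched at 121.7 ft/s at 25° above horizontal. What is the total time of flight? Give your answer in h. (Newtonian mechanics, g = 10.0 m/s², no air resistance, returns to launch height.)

v₀ = 121.7 ft/s × 0.3048 = 37.0942 m/s
T = 2 × v₀ × sin(θ) / g = 2 × 37.0942 × sin(25°) / 10.0 = 2 × 37.0942 × 0.422618 / 10.0 = 3.13534 s
T = 3.13534 s / 3600.0 = 0.0008709 h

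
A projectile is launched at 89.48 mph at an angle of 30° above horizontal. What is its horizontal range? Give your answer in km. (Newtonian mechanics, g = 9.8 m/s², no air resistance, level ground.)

v₀ = 89.48 mph × 0.44704 = 40.0011 m/s
R = v₀² × sin(2θ) / g = 40.0011² × sin(2 × 30°) / 9.8 = 1600.09 × 0.866025 / 9.8 = 141.4 m
R = 141.4 m / 1000.0 = 0.1414 km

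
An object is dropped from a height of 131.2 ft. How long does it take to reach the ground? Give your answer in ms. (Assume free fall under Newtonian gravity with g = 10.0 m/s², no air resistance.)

h = 131.2 ft × 0.3048 = 39.9898 m
t = √(2h/g) = √(2 × 39.9898 / 10.0) = 2.82807 s
t = 2.82807 s / 0.001 = 2828 ms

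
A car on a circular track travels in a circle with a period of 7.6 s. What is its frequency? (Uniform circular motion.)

f = 1/T = 1/7.6 = 0.1316 Hz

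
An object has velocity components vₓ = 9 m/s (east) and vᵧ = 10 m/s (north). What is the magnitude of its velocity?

|v| = √(vₓ² + vᵧ²) = √(9² + 10²) = √(181) = 13.45 m/s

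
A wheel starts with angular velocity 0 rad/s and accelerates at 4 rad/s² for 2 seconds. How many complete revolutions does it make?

θ = ω₀t + ½αt² = 0×2 + ½×4×2² = 8.0 rad
Total revolutions = θ/(2π) = 8.0/(2π) = 1.27
Complete revolutions = ⌊1.27⌋ = 1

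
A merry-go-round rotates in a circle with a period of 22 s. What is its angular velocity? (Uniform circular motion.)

ω = 2π/T = 2π/22 = 0.2856 rad/s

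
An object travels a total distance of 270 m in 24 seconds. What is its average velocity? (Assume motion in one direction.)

v_avg = Δd / Δt = 270 / 24 = 11.25 m/s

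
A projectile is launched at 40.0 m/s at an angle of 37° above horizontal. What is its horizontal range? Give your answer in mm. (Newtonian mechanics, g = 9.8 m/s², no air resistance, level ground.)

R = v₀² × sin(2θ) / g = 40.0² × sin(2 × 37°) / 9.8 = 1600.0 × 0.961262 / 9.8 = 156.941 m
R = 156.941 m / 0.001 = 156900 mm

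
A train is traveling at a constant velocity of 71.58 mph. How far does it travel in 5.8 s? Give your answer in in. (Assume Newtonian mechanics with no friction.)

v = 71.58 mph × 0.44704 = 31.9991 m/s
d = v × t = 31.9991 × 5.8 = 185.595 m
d = 185.595 m / 0.0254 = 7307 in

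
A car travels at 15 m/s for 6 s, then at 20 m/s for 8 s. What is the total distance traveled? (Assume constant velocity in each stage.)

d₁ = v₁t₁ = 15 × 6 = 90 m
d₂ = v₂t₂ = 20 × 8 = 160 m
d_total = 90 + 160 = 250 m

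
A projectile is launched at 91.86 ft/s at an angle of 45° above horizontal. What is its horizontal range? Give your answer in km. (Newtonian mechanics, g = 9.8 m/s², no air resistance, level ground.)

v₀ = 91.86 ft/s × 0.3048 = 27.9989 m/s
R = v₀² × sin(2θ) / g = 27.9989² × sin(2 × 45°) / 9.8 = 783.938 × 1.0 / 9.8 = 79.9937 m
R = 79.9937 m / 1000.0 = 0.07999 km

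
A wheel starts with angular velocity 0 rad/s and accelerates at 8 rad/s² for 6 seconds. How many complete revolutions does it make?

θ = ω₀t + ½αt² = 0×6 + ½×8×6² = 144.0 rad
Total revolutions = θ/(2π) = 144.0/(2π) = 22.92
Complete revolutions = ⌊22.92⌋ = 22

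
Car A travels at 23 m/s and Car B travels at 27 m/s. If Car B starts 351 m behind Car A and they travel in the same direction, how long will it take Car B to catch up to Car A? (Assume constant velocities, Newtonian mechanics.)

Relative speed: v_rel = 27 - 23 = 4 m/s
Time to catch: t = d₀/v_rel = 351/4 = 87.75 s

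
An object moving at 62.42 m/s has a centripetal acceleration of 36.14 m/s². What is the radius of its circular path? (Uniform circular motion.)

r = v²/a_c = 62.42²/36.14 = 107.81 m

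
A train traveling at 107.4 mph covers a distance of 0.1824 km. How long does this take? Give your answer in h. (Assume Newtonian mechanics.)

d = 0.1824 km × 1000.0 = 182.4 m
v = 107.4 mph × 0.44704 = 48.0121 m/s
t = d / v = 182.4 / 48.0121 = 3.79904 s
t = 3.79904 s / 3600.0 = 0.001055 h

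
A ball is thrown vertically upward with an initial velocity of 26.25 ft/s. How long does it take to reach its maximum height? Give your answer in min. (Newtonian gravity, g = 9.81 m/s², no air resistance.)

v₀ = 26.25 ft/s × 0.3048 = 8.001 m/s
t_up = v₀ / g = 8.001 / 9.81 = 0.815596 s
t_up = 0.815596 s / 60.0 = 0.01359 min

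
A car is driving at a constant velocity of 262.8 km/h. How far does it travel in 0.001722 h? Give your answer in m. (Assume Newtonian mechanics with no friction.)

v = 262.8 km/h × 0.2777777777777778 = 73.0 m/s
t = 0.001722 h × 3600.0 = 6.1992 s
d = v × t = 73.0 × 6.1992 = 452.5 m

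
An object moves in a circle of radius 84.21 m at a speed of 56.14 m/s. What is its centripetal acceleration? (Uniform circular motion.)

a_c = v²/r = 56.14²/84.21 = 3151.6996/84.21 = 37.43 m/s²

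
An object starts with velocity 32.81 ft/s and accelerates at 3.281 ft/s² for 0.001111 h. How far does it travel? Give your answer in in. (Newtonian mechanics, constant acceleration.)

v₀ = 32.81 ft/s × 0.3048 = 10.0005 m/s
a = 3.281 ft/s² × 0.3048 = 1.00005 m/s²
t = 0.001111 h × 3600.0 = 3.9996 s
d = v₀ × t + ½ × a × t² = 10.0005 × 3.9996 + 0.5 × 1.00005 × 3.9996² = 47.9968 m
d = 47.9968 m / 0.0254 = 1890 in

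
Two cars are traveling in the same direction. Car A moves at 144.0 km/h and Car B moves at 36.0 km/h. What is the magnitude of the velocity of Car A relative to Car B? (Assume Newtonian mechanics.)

v_rel = |v_A - v_B| = |144.0 - 36.0| = 108.0 km/h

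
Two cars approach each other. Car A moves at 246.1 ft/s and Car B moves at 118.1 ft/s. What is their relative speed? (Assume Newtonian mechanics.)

v_rel = v_A + v_B = 246.1 + 118.1 = 364.2 ft/s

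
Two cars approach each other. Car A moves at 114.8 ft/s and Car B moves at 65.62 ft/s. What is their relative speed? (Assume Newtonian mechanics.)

v_rel = v_A + v_B = 114.8 + 65.62 = 180.42 ft/s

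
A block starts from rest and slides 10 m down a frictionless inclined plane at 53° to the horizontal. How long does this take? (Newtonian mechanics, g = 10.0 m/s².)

a = g sin(θ) = 10.0 × sin(53°) = 7.9864 m/s²
t = √(2d/a) = √(2 × 10 / 7.9864) = 1.58 s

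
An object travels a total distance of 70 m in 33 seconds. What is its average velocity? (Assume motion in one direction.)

v_avg = Δd / Δt = 70 / 33 = 2.12 m/s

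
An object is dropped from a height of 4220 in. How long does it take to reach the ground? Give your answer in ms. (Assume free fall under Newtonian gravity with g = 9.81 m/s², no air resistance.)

h = 4220 in × 0.0254 = 107.188 m
t = √(2h/g) = √(2 × 107.188 / 9.81) = 4.6747 s
t = 4.6747 s / 0.001 = 4675 ms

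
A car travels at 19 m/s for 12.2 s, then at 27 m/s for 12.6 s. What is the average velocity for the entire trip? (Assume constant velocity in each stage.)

d₁ = v₁t₁ = 19 × 12.2 = 231.8 m
d₂ = v₂t₂ = 27 × 12.6 = 340.2 m
d_total = 572.0 m, t_total = 24.8 s
v_avg = d_total/t_total = 572.0/24.8 = 23.06 m/s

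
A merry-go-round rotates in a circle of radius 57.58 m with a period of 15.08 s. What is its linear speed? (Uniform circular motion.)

v = 2πr/T = 2π×57.58/15.08 = 23.99 m/s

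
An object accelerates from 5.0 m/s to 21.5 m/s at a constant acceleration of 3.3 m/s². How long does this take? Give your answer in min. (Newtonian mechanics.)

t = (v - v₀) / a = (21.5 - 5.0) / 3.3 = 5.0 s
t = 5.0 s / 60.0 = 0.08333 min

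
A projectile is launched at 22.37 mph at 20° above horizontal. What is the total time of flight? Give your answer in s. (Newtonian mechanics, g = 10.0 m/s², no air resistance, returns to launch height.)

v₀ = 22.37 mph × 0.44704 = 10.0003 m/s
T = 2 × v₀ × sin(θ) / g = 2 × 10.0003 × sin(20°) / 10.0 = 2 × 10.0003 × 0.34202 / 10.0 = 0.6841 s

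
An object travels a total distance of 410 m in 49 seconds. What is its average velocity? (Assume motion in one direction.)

v_avg = Δd / Δt = 410 / 49 = 8.37 m/s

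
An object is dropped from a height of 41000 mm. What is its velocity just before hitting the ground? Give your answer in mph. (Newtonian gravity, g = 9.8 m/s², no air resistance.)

h = 41000 mm × 0.001 = 41.0 m
v = √(2gh) = √(2 × 9.8 × 41.0) = 28.3478 m/s
v = 28.3478 m/s / 0.44704 = 63.41 mph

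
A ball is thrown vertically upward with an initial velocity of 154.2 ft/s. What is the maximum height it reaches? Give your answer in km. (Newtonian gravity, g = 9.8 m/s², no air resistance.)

v₀ = 154.2 ft/s × 0.3048 = 47.0002 m/s
h_max = v₀² / (2g) = 47.0002² / (2 × 9.8) = 2209.02 / 19.6 = 112.705 m
h_max = 112.705 m / 1000.0 = 0.1127 km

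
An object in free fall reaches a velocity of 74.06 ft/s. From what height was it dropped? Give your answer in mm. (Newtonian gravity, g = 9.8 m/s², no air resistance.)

v = 74.06 ft/s × 0.3048 = 22.5735 m/s
h = v² / (2g) = 22.5735² / (2 × 9.8) = 25.9981 m
h = 25.9981 m / 0.001 = 26000 mm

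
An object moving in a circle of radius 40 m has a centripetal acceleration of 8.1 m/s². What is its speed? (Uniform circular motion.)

v = √(a_c × r) = √(8.1 × 40) = 18.0 m/s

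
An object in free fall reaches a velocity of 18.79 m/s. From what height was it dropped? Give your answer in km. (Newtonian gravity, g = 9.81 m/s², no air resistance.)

h = v² / (2g) = 18.79² / (2 × 9.81) = 17.9951 m
h = 17.9951 m / 1000.0 = 0.018 km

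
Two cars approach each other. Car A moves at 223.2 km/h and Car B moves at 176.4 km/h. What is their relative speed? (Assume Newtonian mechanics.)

v_rel = v_A + v_B = 223.2 + 176.4 = 399.6 km/h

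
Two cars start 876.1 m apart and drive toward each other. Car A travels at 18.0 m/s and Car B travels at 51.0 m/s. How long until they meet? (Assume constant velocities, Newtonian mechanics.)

Combined speed: v_combined = 18.0 + 51.0 = 69.0 m/s
Time to meet: t = d/v_combined = 876.1/69.0 = 12.7 s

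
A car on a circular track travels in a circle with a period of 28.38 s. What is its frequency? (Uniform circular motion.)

f = 1/T = 1/28.38 = 0.0352 Hz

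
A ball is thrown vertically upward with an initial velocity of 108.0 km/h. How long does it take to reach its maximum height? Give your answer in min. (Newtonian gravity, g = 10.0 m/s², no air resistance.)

v₀ = 108.0 km/h × 0.2777777777777778 = 30.0 m/s
t_up = v₀ / g = 30.0 / 10.0 = 3.0 s
t_up = 3.0 s / 60.0 = 0.05 min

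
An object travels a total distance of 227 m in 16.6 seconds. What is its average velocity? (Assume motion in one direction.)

v_avg = Δd / Δt = 227 / 16.6 = 13.67 m/s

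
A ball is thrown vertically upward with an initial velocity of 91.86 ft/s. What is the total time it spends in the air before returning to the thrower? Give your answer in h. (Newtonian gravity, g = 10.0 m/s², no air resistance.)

v₀ = 91.86 ft/s × 0.3048 = 27.9989 m/s
t_total = 2 × v₀ / g = 2 × 27.9989 / 10.0 = 5.59978 s
t_total = 5.59978 s / 3600.0 = 0.001555 h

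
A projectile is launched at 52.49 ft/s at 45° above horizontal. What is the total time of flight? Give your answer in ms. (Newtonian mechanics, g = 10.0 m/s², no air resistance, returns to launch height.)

v₀ = 52.49 ft/s × 0.3048 = 15.999 m/s
T = 2 × v₀ × sin(θ) / g = 2 × 15.999 × sin(45°) / 10.0 = 2 × 15.999 × 0.707107 / 10.0 = 2.2626 s
T = 2.2626 s / 0.001 = 2263 ms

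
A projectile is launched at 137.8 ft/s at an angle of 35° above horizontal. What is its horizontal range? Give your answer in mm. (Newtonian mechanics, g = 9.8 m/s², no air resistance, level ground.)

v₀ = 137.8 ft/s × 0.3048 = 42.0014 m/s
R = v₀² × sin(2θ) / g = 42.0014² × sin(2 × 35°) / 9.8 = 1764.12 × 0.939693 / 9.8 = 169.156 m
R = 169.156 m / 0.001 = 169200 mm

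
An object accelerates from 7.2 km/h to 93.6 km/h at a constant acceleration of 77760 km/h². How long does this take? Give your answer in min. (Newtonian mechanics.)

v₀ = 7.2 km/h × 0.2777777777777778 = 2.0 m/s
v = 93.6 km/h × 0.2777777777777778 = 26.0 m/s
a = 77760 km/h² × 7.716049382716049e-05 = 6.0 m/s²
t = (v - v₀) / a = (26.0 - 2.0) / 6.0 = 4.0 s
t = 4.0 s / 60.0 = 0.06667 min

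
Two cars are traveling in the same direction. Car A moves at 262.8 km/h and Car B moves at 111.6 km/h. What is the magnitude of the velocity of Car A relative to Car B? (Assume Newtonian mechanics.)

v_rel = |v_A - v_B| = |262.8 - 111.6| = 151.2 km/h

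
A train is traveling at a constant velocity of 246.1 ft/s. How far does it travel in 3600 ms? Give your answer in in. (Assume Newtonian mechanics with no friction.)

v = 246.1 ft/s × 0.3048 = 75.0113 m/s
t = 3600 ms × 0.001 = 3.6 s
d = v × t = 75.0113 × 3.6 = 270.041 m
d = 270.041 m / 0.0254 = 10630 in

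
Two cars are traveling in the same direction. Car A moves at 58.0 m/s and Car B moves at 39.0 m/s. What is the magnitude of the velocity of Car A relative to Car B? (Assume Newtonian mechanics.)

v_rel = |v_A - v_B| = |58.0 - 39.0| = 19.0 m/s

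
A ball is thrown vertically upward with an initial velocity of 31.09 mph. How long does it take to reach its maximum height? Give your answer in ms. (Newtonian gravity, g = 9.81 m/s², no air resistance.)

v₀ = 31.09 mph × 0.44704 = 13.8985 m/s
t_up = v₀ / g = 13.8985 / 9.81 = 1.41677 s
t_up = 1.41677 s / 0.001 = 1417 ms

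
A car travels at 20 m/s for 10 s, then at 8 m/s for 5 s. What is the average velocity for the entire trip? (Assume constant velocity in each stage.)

d₁ = v₁t₁ = 20 × 10 = 200 m
d₂ = v₂t₂ = 8 × 5 = 40 m
d_total = 240 m, t_total = 15 s
v_avg = d_total/t_total = 240/15 = 16.0 m/s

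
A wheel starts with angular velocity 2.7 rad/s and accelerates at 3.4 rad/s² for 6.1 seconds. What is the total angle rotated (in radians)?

θ = ω₀t + ½αt² = 2.7×6.1 + ½×3.4×6.1² = 79.73 rad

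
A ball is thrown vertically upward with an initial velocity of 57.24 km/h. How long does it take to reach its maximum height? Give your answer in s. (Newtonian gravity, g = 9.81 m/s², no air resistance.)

v₀ = 57.24 km/h × 0.2777777777777778 = 15.9 m/s
t_up = v₀ / g = 15.9 / 9.81 = 1.621 s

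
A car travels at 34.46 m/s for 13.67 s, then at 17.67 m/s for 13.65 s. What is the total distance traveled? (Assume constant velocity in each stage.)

d₁ = v₁t₁ = 34.46 × 13.67 = 471.0682 m
d₂ = v₂t₂ = 17.67 × 13.65 = 241.1955 m
d_total = 471.0682 + 241.1955 = 712.26 m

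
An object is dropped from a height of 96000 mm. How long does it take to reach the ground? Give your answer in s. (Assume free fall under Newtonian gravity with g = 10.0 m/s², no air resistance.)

h = 96000 mm × 0.001 = 96.0 m
t = √(2h/g) = √(2 × 96.0 / 10.0) = 4.382 s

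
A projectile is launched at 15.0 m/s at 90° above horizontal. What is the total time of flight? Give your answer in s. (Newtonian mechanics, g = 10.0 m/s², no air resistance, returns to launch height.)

T = 2 × v₀ × sin(θ) / g = 2 × 15.0 × sin(90°) / 10.0 = 2 × 15.0 × 1.0 / 10.0 = 3.0 s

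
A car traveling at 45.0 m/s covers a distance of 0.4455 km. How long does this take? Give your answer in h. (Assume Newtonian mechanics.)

d = 0.4455 km × 1000.0 = 445.5 m
t = d / v = 445.5 / 45.0 = 9.9 s
t = 9.9 s / 3600.0 = 0.00275 h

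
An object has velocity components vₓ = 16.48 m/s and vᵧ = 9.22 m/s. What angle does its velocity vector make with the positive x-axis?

θ = arctan(vᵧ/vₓ) = arctan(9.22/16.48) = 29.23°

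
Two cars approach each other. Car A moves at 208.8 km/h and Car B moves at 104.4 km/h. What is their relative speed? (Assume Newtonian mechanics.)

v_rel = v_A + v_B = 208.8 + 104.4 = 313.2 km/h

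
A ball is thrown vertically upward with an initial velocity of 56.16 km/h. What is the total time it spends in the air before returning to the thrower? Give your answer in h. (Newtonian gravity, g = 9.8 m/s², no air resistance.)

v₀ = 56.16 km/h × 0.2777777777777778 = 15.6 m/s
t_total = 2 × v₀ / g = 2 × 15.6 / 9.8 = 3.18367 s
t_total = 3.18367 s / 3600.0 = 0.0008844 h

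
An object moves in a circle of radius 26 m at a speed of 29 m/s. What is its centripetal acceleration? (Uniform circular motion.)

a_c = v²/r = 29²/26 = 841/26 = 32.35 m/s²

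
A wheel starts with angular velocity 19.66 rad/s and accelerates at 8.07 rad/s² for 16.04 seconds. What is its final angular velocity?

ω = ω₀ + αt = 19.66 + 8.07 × 16.04 = 149.1 rad/s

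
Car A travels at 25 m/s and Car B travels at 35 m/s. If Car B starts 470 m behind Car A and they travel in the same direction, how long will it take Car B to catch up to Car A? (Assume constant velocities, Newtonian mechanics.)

Relative speed: v_rel = 35 - 25 = 10 m/s
Time to catch: t = d₀/v_rel = 470/10 = 47.0 s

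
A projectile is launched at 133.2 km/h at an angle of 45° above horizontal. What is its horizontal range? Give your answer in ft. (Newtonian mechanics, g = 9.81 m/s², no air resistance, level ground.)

v₀ = 133.2 km/h × 0.2777777777777778 = 37.0 m/s
R = v₀² × sin(2θ) / g = 37.0² × sin(2 × 45°) / 9.81 = 1369.0 × 1.0 / 9.81 = 139.551 m
R = 139.551 m / 0.3048 = 457.8 ft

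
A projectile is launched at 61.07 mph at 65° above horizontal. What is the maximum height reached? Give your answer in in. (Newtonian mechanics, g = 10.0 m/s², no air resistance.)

v₀ = 61.07 mph × 0.44704 = 27.3007 m/s
H = v₀² × sin²(θ) / (2g) = 27.3007² × sin(65°)² / (2 × 10.0) = 745.328 × 0.821394 / 20.0 = 30.6104 m
H = 30.6104 m / 0.0254 = 1205 in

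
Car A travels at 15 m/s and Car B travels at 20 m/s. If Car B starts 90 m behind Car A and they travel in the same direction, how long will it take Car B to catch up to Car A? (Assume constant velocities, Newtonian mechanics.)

Relative speed: v_rel = 20 - 15 = 5 m/s
Time to catch: t = d₀/v_rel = 90/5 = 18.0 s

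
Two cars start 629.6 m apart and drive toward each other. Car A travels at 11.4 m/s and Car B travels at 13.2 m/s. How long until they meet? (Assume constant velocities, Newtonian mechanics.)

Combined speed: v_combined = 11.4 + 13.2 = 24.6 m/s
Time to meet: t = d/v_combined = 629.6/24.6 = 25.59 s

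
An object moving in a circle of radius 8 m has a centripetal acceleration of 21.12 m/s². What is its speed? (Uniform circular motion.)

v = √(a_c × r) = √(21.12 × 8) = 13.0 m/s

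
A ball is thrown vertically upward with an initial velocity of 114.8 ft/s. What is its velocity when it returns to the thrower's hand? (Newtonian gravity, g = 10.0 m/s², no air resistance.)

By conservation of energy (no air resistance), the ball returns to the throw height with the same speed as launch, but directed downward.
|v_ground| = v₀ = 114.8 ft/s
v_ground = 114.8 ft/s (downward)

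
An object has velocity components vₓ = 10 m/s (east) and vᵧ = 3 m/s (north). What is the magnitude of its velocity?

|v| = √(vₓ² + vᵧ²) = √(10² + 3²) = √(109) = 10.44 m/s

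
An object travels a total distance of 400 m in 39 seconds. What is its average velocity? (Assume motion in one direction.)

v_avg = Δd / Δt = 400 / 39 = 10.26 m/s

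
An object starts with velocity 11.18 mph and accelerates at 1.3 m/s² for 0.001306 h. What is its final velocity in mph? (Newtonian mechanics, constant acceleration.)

v₀ = 11.18 mph × 0.44704 = 4.99791 m/s
t = 0.001306 h × 3600.0 = 4.7016 s
v = v₀ + a × t = 4.99791 + 1.3 × 4.7016 = 11.11 m/s
v = 11.11 m/s / 0.44704 = 24.85 mph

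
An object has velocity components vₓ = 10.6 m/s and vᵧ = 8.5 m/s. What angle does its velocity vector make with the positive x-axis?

θ = arctan(vᵧ/vₓ) = arctan(8.5/10.6) = 38.73°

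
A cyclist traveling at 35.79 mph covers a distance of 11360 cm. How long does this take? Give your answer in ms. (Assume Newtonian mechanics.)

d = 11360 cm × 0.01 = 113.6 m
v = 35.79 mph × 0.44704 = 15.9996 m/s
t = d / v = 113.6 / 15.9996 = 7.10018 s
t = 7.10018 s / 0.001 = 7100 ms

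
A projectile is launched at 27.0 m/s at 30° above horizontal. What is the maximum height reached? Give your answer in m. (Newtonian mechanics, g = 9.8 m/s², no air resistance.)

H = v₀² × sin²(θ) / (2g) = 27.0² × sin(30°)² / (2 × 9.8) = 729.0 × 0.25 / 19.6 = 9.298 m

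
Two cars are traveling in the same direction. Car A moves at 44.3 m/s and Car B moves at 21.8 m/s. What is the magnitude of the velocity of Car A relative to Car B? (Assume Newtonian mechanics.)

v_rel = |v_A - v_B| = |44.3 - 21.8| = 22.5 m/s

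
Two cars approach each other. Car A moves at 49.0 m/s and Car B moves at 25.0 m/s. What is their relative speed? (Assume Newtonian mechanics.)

v_rel = v_A + v_B = 49.0 + 25.0 = 74.0 m/s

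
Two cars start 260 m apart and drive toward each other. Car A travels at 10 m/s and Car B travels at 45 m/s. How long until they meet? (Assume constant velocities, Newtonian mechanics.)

Combined speed: v_combined = 10 + 45 = 55 m/s
Time to meet: t = d/v_combined = 260/55 = 4.73 s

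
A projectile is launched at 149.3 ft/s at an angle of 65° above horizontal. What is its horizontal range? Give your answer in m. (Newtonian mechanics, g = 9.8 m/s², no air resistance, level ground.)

v₀ = 149.3 ft/s × 0.3048 = 45.5066 m/s
R = v₀² × sin(2θ) / g = 45.5066² × sin(2 × 65°) / 9.8 = 2070.85 × 0.766044 / 9.8 = 161.9 m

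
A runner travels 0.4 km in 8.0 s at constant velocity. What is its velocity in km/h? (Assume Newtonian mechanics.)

d = 0.4 km × 1000.0 = 400.0 m
v = d / t = 400.0 / 8.0 = 50.0 m/s
v = 50.0 m/s / 0.2777777777777778 = 180.0 km/h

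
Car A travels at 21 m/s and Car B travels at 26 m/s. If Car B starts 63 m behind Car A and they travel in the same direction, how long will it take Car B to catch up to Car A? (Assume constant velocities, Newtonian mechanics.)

Relative speed: v_rel = 26 - 21 = 5 m/s
Time to catch: t = d₀/v_rel = 63/5 = 12.6 s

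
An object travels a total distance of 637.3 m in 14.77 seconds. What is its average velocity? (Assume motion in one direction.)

v_avg = Δd / Δt = 637.3 / 14.77 = 43.15 m/s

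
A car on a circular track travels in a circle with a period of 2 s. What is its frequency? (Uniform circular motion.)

f = 1/T = 1/2 = 0.5 Hz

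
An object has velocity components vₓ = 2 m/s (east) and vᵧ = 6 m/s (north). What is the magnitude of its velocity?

|v| = √(vₓ² + vᵧ²) = √(2² + 6²) = √(40) = 6.32 m/s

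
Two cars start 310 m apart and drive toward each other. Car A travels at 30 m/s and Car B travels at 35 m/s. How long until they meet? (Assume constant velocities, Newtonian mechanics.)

Combined speed: v_combined = 30 + 35 = 65 m/s
Time to meet: t = d/v_combined = 310/65 = 4.77 s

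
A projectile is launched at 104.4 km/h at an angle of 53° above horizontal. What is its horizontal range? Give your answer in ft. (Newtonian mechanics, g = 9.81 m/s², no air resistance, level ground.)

v₀ = 104.4 km/h × 0.2777777777777778 = 29.0 m/s
R = v₀² × sin(2θ) / g = 29.0² × sin(2 × 53°) / 9.81 = 841.0 × 0.961262 / 9.81 = 82.4079 m
R = 82.4079 m / 0.3048 = 270.4 ft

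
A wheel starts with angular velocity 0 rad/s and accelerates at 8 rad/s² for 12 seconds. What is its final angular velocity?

ω = ω₀ + αt = 0 + 8 × 12 = 96 rad/s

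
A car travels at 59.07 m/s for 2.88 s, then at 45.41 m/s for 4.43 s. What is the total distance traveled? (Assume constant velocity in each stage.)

d₁ = v₁t₁ = 59.07 × 2.88 = 170.1216 m
d₂ = v₂t₂ = 45.41 × 4.43 = 201.1663 m
d_total = 170.1216 + 201.1663 = 371.29 m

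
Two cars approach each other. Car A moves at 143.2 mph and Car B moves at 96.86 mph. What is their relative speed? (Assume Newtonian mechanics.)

v_rel = v_A + v_B = 143.2 + 96.86 = 240.06 mph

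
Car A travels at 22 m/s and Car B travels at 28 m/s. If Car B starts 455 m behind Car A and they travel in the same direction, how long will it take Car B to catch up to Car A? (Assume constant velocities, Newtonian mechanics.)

Relative speed: v_rel = 28 - 22 = 6 m/s
Time to catch: t = d₀/v_rel = 455/6 = 75.83 s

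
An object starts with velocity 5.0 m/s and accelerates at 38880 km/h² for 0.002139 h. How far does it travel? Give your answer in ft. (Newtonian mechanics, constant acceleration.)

a = 38880 km/h² × 7.716049382716049e-05 = 3.0 m/s²
t = 0.002139 h × 3600.0 = 7.7004 s
d = v₀ × t + ½ × a × t² = 5.0 × 7.7004 + 0.5 × 3.0 × 7.7004² = 127.446 m
d = 127.446 m / 0.3048 = 418.1 ft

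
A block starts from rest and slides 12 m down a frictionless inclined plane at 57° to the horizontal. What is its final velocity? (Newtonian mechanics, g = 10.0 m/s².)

a = g sin(θ) = 10.0 × sin(57°) = 8.3867 m/s²
v = √(2ad) = √(2 × 8.3867 × 12) = 14.19 m/s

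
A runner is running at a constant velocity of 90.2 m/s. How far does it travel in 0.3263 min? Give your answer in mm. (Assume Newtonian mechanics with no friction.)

t = 0.3263 min × 60.0 = 19.578 s
d = v × t = 90.2 × 19.578 = 1765.94 m
d = 1765.94 m / 0.001 = 1766000 mm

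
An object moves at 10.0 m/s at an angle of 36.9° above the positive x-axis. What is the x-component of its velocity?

vₓ = v cos(θ) = 10.0 × cos(36.9°) = 8.0 m/s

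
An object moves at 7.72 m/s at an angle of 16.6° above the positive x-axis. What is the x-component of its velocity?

vₓ = v cos(θ) = 7.72 × cos(16.6°) = 7.4 m/s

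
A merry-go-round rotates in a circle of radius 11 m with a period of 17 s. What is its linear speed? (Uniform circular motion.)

v = 2πr/T = 2π×11/17 = 4.07 m/s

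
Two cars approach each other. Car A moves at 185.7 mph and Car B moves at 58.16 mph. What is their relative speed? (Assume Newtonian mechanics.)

v_rel = v_A + v_B = 185.7 + 58.16 = 243.86 mph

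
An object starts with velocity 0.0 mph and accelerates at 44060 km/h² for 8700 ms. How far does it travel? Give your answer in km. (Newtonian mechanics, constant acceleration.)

v₀ = 0.0 mph × 0.44704 = 0.0 m/s
a = 44060 km/h² × 7.716049382716049e-05 = 3.39969 m/s²
t = 8700 ms × 0.001 = 8.7 s
d = v₀ × t + ½ × a × t² = 0.0 × 8.7 + 0.5 × 3.39969 × 8.7² = 128.661 m
d = 128.661 m / 1000.0 = 0.1287 km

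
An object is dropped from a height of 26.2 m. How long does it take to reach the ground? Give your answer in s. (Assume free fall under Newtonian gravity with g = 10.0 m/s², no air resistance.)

t = √(2h/g) = √(2 × 26.2 / 10.0) = 2.289 s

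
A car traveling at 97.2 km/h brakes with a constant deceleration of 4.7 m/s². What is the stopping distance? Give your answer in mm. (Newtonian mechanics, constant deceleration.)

v₀ = 97.2 km/h × 0.2777777777777778 = 27.0 m/s
d = v₀² / (2a) = 27.0² / (2 × 4.7) = 729.0 / 9.4 = 77.5532 m
d = 77.5532 m / 0.001 = 77550 mm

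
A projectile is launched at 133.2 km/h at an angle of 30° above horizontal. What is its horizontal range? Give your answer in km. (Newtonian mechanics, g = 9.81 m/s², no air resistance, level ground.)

v₀ = 133.2 km/h × 0.2777777777777778 = 37.0 m/s
R = v₀² × sin(2θ) / g = 37.0² × sin(2 × 30°) / 9.81 = 1369.0 × 0.866025 / 9.81 = 120.855 m
R = 120.855 m / 1000.0 = 0.1209 km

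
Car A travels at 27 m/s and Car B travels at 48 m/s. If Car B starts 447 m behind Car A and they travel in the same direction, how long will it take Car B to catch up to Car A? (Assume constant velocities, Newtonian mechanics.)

Relative speed: v_rel = 48 - 27 = 21 m/s
Time to catch: t = d₀/v_rel = 447/21 = 21.29 s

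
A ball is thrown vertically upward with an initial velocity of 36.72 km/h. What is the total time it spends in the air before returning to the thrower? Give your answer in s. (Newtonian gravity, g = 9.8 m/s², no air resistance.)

v₀ = 36.72 km/h × 0.2777777777777778 = 10.2 m/s
t_total = 2 × v₀ / g = 2 × 10.2 / 9.8 = 2.082 s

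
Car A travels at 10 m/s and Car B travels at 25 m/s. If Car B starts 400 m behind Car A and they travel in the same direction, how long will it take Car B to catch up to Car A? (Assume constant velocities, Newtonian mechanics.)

Relative speed: v_rel = 25 - 10 = 15 m/s
Time to catch: t = d₀/v_rel = 400/15 = 26.67 s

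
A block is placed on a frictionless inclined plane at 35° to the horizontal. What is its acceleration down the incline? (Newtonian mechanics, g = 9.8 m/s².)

a = g sin(θ) = 9.8 × sin(35°) = 9.8 × 0.5736 = 5.62 m/s²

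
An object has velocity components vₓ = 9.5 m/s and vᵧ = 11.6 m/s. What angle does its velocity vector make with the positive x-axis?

θ = arctan(vᵧ/vₓ) = arctan(11.6/9.5) = 50.68°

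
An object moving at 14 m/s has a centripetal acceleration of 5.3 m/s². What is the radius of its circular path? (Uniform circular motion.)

r = v²/a_c = 14²/5.3 = 36.98 m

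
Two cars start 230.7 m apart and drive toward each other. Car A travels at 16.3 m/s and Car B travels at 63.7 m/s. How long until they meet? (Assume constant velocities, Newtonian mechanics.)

Combined speed: v_combined = 16.3 + 63.7 = 80.0 m/s
Time to meet: t = d/v_combined = 230.7/80.0 = 2.88 s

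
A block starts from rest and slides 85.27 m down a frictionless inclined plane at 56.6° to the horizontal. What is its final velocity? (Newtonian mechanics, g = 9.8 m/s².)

a = g sin(θ) = 9.8 × sin(56.6°) = 8.1815 m/s²
v = √(2ad) = √(2 × 8.1815 × 85.27) = 37.35 m/s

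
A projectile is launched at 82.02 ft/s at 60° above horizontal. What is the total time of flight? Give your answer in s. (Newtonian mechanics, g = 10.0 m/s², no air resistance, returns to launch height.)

v₀ = 82.02 ft/s × 0.3048 = 24.9997 m/s
T = 2 × v₀ × sin(θ) / g = 2 × 24.9997 × sin(60°) / 10.0 = 2 × 24.9997 × 0.866025 / 10.0 = 4.33 s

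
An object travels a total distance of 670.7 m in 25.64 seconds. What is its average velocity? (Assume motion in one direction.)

v_avg = Δd / Δt = 670.7 / 25.64 = 26.16 m/s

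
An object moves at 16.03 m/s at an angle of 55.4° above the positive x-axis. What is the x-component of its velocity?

vₓ = v cos(θ) = 16.03 × cos(55.4°) = 9.1 m/s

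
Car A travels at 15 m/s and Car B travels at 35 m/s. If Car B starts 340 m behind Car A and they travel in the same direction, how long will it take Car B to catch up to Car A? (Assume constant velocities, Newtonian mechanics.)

Relative speed: v_rel = 35 - 15 = 20 m/s
Time to catch: t = d₀/v_rel = 340/20 = 17.0 s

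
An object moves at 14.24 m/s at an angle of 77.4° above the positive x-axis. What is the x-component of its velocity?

vₓ = v cos(θ) = 14.24 × cos(77.4°) = 3.11 m/s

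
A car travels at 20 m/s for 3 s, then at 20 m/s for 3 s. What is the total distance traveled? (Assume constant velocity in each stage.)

d₁ = v₁t₁ = 20 × 3 = 60 m
d₂ = v₂t₂ = 20 × 3 = 60 m
d_total = 60 + 60 = 120 m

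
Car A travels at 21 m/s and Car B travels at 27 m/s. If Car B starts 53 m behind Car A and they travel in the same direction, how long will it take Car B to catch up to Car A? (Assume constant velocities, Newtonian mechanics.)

Relative speed: v_rel = 27 - 21 = 6 m/s
Time to catch: t = d₀/v_rel = 53/6 = 8.83 s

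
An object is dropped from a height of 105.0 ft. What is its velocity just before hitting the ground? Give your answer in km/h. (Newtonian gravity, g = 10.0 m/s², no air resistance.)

h = 105.0 ft × 0.3048 = 32.004 m
v = √(2gh) = √(2 × 10.0 × 32.004) = 25.2998 m/s
v = 25.2998 m/s / 0.2777777777777778 = 91.08 km/h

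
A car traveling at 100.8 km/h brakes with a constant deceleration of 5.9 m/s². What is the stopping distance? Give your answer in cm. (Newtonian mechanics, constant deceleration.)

v₀ = 100.8 km/h × 0.2777777777777778 = 28.0 m/s
d = v₀² / (2a) = 28.0² / (2 × 5.9) = 784.0 / 11.8 = 66.4407 m
d = 66.4407 m / 0.01 = 6644 cm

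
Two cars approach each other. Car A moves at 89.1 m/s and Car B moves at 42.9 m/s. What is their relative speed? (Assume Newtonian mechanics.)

v_rel = v_A + v_B = 89.1 + 42.9 = 132.0 m/s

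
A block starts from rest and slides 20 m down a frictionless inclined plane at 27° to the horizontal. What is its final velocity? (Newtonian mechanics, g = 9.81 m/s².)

a = g sin(θ) = 9.81 × sin(27°) = 4.4536 m/s²
v = √(2ad) = √(2 × 4.4536 × 20) = 13.35 m/s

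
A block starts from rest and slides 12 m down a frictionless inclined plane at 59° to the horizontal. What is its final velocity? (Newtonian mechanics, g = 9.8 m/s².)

a = g sin(θ) = 9.8 × sin(59°) = 8.4002 m/s²
v = √(2ad) = √(2 × 8.4002 × 12) = 14.2 m/s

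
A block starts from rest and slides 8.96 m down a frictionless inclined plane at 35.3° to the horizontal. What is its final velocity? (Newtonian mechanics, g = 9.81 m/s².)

a = g sin(θ) = 9.81 × sin(35.3°) = 5.6688 m/s²
v = √(2ad) = √(2 × 5.6688 × 8.96) = 10.08 m/s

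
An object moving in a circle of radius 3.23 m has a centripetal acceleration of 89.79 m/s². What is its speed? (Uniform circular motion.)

v = √(a_c × r) = √(89.79 × 3.23) = 17.03 m/s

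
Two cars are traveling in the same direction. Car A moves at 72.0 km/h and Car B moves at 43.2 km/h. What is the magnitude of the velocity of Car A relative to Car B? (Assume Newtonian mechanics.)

v_rel = |v_A - v_B| = |72.0 - 43.2| = 28.8 km/h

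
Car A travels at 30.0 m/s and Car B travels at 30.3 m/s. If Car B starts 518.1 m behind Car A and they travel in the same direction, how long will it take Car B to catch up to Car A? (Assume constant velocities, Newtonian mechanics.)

Relative speed: v_rel = 30.3 - 30.0 = 0.3 m/s
Time to catch: t = d₀/v_rel = 518.1/0.3 = 1727.0 s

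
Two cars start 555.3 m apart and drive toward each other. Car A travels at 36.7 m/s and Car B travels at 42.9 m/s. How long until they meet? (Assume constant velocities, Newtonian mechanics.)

Combined speed: v_combined = 36.7 + 42.9 = 79.6 m/s
Time to meet: t = d/v_combined = 555.3/79.6 = 6.98 s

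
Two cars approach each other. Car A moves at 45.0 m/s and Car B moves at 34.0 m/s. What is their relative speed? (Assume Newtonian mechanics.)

v_rel = v_A + v_B = 45.0 + 34.0 = 79.0 m/s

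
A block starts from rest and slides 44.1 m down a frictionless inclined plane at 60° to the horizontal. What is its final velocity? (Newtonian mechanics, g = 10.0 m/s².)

a = g sin(θ) = 10.0 × sin(60°) = 8.6603 m/s²
v = √(2ad) = √(2 × 8.6603 × 44.1) = 27.64 m/s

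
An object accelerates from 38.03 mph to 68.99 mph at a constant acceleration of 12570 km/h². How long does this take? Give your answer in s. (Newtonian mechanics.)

v₀ = 38.03 mph × 0.44704 = 17.0009 m/s
v = 68.99 mph × 0.44704 = 30.8413 m/s
a = 12570 km/h² × 7.716049382716049e-05 = 0.969907 m/s²
t = (v - v₀) / a = (30.8413 - 17.0009) / 0.969907 = 14.27 s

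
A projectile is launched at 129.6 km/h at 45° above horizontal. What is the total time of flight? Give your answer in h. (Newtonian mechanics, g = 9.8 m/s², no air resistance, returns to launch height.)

v₀ = 129.6 km/h × 0.2777777777777778 = 36.0 m/s
T = 2 × v₀ × sin(θ) / g = 2 × 36.0 × sin(45°) / 9.8 = 2 × 36.0 × 0.707107 / 9.8 = 5.19507 s
T = 5.19507 s / 3600.0 = 0.001443 h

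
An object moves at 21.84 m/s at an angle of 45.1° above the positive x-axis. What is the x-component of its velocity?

vₓ = v cos(θ) = 21.84 × cos(45.1°) = 15.42 m/s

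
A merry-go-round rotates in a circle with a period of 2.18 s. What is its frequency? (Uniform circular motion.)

f = 1/T = 1/2.18 = 0.4587 Hz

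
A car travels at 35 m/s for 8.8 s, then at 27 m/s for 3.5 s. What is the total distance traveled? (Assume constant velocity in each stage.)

d₁ = v₁t₁ = 35 × 8.8 = 308.0 m
d₂ = v₂t₂ = 27 × 3.5 = 94.5 m
d_total = 308.0 + 94.5 = 402.5 m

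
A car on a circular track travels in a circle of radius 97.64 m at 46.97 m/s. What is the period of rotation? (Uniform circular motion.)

T = 2πr/v = 2π×97.64/46.97 = 13.06 s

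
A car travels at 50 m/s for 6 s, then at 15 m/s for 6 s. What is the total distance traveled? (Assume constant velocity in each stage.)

d₁ = v₁t₁ = 50 × 6 = 300 m
d₂ = v₂t₂ = 15 × 6 = 90 m
d_total = 300 + 90 = 390 m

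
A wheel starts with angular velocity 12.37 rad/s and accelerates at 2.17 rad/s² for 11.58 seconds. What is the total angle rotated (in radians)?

θ = ω₀t + ½αt² = 12.37×11.58 + ½×2.17×11.58² = 288.74 rad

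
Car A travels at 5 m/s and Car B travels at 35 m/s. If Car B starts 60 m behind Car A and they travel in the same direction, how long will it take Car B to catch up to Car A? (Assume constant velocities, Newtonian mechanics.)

Relative speed: v_rel = 35 - 5 = 30 m/s
Time to catch: t = d₀/v_rel = 60/30 = 2.0 s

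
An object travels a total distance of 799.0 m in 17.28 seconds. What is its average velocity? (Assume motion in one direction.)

v_avg = Δd / Δt = 799.0 / 17.28 = 46.24 m/s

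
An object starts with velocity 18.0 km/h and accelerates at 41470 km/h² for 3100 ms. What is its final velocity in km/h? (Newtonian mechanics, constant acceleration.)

v₀ = 18.0 km/h × 0.2777777777777778 = 5.0 m/s
a = 41470 km/h² × 7.716049382716049e-05 = 3.19985 m/s²
t = 3100 ms × 0.001 = 3.1 s
v = v₀ + a × t = 5.0 + 3.19985 × 3.1 = 14.9195 m/s
v = 14.9195 m/s / 0.2777777777777778 = 53.71 km/h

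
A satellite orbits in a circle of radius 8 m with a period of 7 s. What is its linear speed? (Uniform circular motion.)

v = 2πr/T = 2π×8/7 = 7.18 m/s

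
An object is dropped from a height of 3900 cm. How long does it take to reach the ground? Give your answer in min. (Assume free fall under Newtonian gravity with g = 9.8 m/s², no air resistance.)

h = 3900 cm × 0.01 = 39.0 m
t = √(2h/g) = √(2 × 39.0 / 9.8) = 2.8212 s
t = 2.8212 s / 60.0 = 0.04702 min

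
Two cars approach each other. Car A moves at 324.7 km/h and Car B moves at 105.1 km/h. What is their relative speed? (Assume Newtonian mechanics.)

v_rel = v_A + v_B = 324.7 + 105.1 = 429.8 km/h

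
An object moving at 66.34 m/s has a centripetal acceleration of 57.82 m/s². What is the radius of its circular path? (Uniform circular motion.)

r = v²/a_c = 66.34²/57.82 = 76.12 m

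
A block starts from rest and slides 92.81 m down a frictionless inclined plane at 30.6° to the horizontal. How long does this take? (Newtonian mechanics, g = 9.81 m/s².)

a = g sin(θ) = 9.81 × sin(30.6°) = 4.9937 m/s²
t = √(2d/a) = √(2 × 92.81 / 4.9937) = 6.1 s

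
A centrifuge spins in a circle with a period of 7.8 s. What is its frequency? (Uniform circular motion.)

f = 1/T = 1/7.8 = 0.1282 Hz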